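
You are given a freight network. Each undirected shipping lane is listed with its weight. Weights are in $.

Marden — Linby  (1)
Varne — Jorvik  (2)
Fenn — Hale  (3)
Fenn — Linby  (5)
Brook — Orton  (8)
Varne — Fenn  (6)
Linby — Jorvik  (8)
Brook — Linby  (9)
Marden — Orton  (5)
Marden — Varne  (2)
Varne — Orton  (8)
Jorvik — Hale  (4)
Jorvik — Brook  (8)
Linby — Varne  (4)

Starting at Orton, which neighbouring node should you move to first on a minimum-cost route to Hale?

Compare a few routes:
Orton–Marden–Varne–Jorvik–Hale: 5+2+2+4 = 13
Orton–Varne–Jorvik–Hale: 8+2+4 = 14
The minimum is $13 via Orton–Marden–Varne–Jorvik–Hale.
So from Orton the first move is to Marden.

Marden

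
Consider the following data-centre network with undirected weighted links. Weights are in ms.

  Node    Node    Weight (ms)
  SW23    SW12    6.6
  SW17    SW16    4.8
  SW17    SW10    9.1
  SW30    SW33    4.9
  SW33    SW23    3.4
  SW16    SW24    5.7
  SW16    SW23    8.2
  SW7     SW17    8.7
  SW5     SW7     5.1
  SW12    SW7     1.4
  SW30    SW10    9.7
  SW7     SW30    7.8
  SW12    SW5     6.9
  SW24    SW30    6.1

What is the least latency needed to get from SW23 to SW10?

Candidate routes:
SW23 - SW16 - SW17 - SW10: 8.2+4.8+9.1 = 22.1
SW23 - SW33 - SW30 - SW10: 3.4+4.9+9.7 = 18
SW23 - SW12 - SW7 - SW30 - SW10: 6.6+1.4+7.8+9.7 = 25.5
The minimum is 18 ms via SW23 - SW33 - SW30 - SW10.

18 ms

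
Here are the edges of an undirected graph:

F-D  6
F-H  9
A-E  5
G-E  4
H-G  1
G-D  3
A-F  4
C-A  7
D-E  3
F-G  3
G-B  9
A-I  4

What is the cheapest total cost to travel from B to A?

Running Dijkstra from B:
B: 0
G: 9  (via B)
H: 10  (via G)
D: 12  (via G)
F: 12  (via G)
E: 13  (via G)
A: 16  (via F)
Shortest route: B → G → F → A = 16.

16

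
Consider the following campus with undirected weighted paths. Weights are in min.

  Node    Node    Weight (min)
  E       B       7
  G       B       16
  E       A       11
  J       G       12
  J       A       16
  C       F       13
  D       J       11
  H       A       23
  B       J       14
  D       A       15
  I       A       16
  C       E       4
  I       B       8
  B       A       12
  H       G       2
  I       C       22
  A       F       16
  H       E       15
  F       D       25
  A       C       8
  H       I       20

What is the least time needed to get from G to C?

Candidate routes:
G - H - A - C: 2+23+8 = 33
G - B - E - C: 16+7+4 = 27
G - H - E - C: 2+15+4 = 21
The minimum is 21 min via G - H - E - C.

21 min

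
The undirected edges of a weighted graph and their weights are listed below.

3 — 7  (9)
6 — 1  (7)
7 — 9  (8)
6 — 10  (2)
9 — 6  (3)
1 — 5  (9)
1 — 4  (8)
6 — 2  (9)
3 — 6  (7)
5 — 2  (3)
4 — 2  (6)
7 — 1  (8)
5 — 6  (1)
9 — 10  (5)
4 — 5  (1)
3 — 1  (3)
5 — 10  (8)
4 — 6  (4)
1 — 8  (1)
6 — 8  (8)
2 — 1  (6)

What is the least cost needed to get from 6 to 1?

Running Dijkstra from 6:
6: 0
5: 1  (via 6)
4: 2  (via 5)
10: 2  (via 6)
9: 3  (via 6)
2: 4  (via 5)
1: 7  (via 6)
Shortest route: 6 → 1 = 7.

7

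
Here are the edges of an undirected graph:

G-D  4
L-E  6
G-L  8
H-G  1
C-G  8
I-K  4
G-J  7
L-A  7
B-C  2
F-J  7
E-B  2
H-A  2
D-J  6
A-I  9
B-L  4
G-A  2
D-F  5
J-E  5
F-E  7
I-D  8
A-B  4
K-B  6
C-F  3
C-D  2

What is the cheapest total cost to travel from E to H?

Compare a few routes:
E–B–C–G–H: 2+2+8+1 = 13
E–B–A–G–H: 2+4+2+1 = 9
E–B–A–H: 2+4+2 = 8
E–B–C–D–G–H: 2+2+2+4+1 = 11
Cheapest is E–B–A–H at 8.

8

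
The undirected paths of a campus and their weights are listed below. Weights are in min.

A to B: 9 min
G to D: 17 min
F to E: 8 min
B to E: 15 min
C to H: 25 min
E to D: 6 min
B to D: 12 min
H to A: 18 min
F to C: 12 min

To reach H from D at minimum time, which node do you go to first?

B

Candidate routes:
D - E - F - C - H: 6+8+12+25 = 51
D - E - B - A - H: 6+15+9+18 = 48
D - B - A - H: 12+9+18 = 39
The minimum is 39 min via D - B - A - H.
So from D the first move is to B.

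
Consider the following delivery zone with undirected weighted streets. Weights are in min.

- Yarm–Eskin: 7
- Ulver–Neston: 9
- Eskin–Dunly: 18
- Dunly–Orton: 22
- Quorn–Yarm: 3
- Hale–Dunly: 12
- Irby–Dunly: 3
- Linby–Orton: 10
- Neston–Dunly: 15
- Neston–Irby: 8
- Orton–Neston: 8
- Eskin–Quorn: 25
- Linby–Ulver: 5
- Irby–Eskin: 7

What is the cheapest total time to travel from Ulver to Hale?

32 min

Settle nodes by increasing distance from Ulver:
Ulver: 0
Linby: 5  (via Ulver)
Neston: 9  (via Ulver)
Orton: 15  (via Linby)
Irby: 17  (via Neston)
Dunly: 20  (via Irby)
Eskin: 24  (via Irby)
Yarm: 31  (via Eskin)
Hale: 32  (via Dunly)
Shortest route: Ulver–Neston–Irby–Dunly–Hale = 32 min.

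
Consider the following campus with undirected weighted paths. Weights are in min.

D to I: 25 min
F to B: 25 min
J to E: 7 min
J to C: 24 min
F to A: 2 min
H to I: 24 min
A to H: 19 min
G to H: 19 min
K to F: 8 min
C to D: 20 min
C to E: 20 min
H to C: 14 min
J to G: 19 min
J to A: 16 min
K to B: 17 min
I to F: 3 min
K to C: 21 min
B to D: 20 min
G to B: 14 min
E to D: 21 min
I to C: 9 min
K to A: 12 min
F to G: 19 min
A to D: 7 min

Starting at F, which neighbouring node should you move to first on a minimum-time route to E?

A

Compare a few routes:
F–I–C–E: 3+9+20 = 32
F–A–D–E: 2+7+21 = 30
F–A–J–E: 2+16+7 = 25
Cheapest is F–A–J–E at 25 min.
So from F the first move is to A.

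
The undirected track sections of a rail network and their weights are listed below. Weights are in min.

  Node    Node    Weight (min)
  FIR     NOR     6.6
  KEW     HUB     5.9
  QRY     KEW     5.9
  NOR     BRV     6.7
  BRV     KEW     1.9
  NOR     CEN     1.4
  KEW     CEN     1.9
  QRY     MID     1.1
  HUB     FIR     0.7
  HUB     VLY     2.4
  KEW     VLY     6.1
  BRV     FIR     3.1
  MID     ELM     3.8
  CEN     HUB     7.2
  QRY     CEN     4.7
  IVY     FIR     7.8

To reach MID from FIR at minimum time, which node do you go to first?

BRV

Compare a few routes:
FIR → HUB → KEW → QRY → MID: 0.7+5.9+5.9+1.1 = 13.6
FIR → BRV → KEW → CEN → QRY → MID: 3.1+1.9+1.9+4.7+1.1 = 12.7
FIR → HUB → CEN → QRY → MID: 0.7+7.2+4.7+1.1 = 13.7
FIR → BRV → KEW → QRY → MID: 3.1+1.9+5.9+1.1 = 12
Cheapest is FIR → BRV → KEW → QRY → MID at 12 min.
So from FIR the first move is to BRV.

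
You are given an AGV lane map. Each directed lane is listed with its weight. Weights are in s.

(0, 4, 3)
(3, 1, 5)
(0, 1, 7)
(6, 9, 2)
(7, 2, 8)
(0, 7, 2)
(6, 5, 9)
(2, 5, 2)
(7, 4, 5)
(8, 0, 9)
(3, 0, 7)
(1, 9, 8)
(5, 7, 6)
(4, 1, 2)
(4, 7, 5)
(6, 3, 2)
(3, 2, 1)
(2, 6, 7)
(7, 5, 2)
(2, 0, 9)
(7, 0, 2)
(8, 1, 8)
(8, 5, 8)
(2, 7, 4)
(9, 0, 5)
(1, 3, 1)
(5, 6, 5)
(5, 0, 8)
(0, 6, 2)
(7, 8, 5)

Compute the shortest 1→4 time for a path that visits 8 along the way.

23 s

Best 1 to 8: 1–3–2–7–8 costing 11
Best 8 to 4: 8–0–4 costing 12
Total via 8: 11 + 12 = 23 s.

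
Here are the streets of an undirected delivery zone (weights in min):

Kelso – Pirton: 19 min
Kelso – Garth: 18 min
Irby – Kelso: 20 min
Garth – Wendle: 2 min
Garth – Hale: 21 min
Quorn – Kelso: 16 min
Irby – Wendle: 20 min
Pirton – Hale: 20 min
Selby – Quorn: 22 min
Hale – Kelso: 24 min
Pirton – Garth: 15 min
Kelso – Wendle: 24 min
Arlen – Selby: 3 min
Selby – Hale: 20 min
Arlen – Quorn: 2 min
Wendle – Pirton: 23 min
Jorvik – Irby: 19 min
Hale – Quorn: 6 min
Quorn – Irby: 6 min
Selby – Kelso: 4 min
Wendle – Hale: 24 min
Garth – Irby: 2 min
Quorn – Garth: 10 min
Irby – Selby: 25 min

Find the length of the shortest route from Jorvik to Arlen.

Candidate routes:
Jorvik → Irby → Quorn → Arlen: 19+6+2 = 27
Jorvik → Irby → Garth → Quorn → Arlen: 19+2+10+2 = 33
Cheapest is Jorvik → Irby → Quorn → Arlen at 27 min.

27 min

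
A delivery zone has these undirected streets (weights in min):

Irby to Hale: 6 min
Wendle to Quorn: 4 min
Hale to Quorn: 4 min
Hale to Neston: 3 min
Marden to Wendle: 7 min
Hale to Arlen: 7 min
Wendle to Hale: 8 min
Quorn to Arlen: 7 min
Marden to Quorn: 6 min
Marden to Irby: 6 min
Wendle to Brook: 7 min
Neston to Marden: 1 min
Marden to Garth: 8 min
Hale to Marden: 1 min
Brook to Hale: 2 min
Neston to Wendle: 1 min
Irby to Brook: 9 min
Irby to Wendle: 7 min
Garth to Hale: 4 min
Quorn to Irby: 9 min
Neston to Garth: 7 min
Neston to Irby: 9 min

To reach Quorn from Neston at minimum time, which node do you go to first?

Enumerating some paths:
Neston–Hale–Quorn: 3+4 = 7
Neston–Marden–Hale–Quorn: 1+1+4 = 6
Neston–Wendle–Quorn: 1+4 = 5
The minimum is 5 min via Neston–Wendle–Quorn.
So from Neston the first move is to Wendle.

Wendle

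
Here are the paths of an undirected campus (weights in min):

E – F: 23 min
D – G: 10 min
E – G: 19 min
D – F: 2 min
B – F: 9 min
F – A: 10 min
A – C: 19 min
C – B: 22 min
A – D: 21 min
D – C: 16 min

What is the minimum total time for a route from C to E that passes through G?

45 min

Best C to G: C–D–G costing 26
Shortest G→E: G–E = 19
Total via G: 26 + 19 = 45 min.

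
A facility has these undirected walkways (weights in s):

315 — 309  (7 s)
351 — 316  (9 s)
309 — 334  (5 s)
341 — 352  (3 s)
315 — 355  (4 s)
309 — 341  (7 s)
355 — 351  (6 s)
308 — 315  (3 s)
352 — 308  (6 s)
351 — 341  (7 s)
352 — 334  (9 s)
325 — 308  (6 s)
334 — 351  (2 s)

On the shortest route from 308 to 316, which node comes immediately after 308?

Candidate routes:
308–315–355–351–316: 3+4+6+9 = 22
308–352–341–351–316: 6+3+7+9 = 25
308–315–309–334–351–316: 3+7+5+2+9 = 26
Cheapest is 308–315–355–351–316 at 22 s.
So from 308 the first move is to 315.

315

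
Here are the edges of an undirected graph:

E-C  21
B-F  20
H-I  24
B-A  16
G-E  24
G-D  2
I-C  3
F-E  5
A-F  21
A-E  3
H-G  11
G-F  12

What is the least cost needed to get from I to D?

Compare a few routes:
I → C → E → G → D: 3+21+24+2 = 50
I → C → E → F → G → D: 3+21+5+12+2 = 43
I → H → G → D: 24+11+2 = 37
Cheapest is I → H → G → D at 37.

37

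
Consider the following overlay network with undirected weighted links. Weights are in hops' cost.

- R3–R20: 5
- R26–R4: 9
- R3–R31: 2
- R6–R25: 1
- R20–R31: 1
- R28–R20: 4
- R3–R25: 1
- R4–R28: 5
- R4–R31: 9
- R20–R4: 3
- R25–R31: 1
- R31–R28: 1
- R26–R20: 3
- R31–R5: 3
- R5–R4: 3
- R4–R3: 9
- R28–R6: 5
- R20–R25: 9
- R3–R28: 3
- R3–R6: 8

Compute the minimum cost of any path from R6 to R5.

Compare a few routes:
R6 → R25 → R31 → R5: 1+1+3 = 5
R6 → R28 → R31 → R5: 5+1+3 = 9
R6 → R25 → R3 → R31 → R5: 1+1+2+3 = 7
Cheapest is R6 → R25 → R31 → R5 at 5 hops' cost.

5 hops' cost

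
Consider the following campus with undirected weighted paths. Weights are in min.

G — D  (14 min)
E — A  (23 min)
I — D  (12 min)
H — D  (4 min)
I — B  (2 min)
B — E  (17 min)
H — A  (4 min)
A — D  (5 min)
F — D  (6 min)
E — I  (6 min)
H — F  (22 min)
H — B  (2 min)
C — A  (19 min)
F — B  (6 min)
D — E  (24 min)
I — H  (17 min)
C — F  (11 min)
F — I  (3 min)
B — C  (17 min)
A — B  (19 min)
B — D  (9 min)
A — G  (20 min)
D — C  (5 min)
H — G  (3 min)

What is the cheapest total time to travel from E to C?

Enumerating some paths:
E → I → F → D → C: 6+3+6+5 = 20
E → I → F → C: 6+3+11 = 20
E → I → B → H → D → C: 6+2+2+4+5 = 19
The minimum is 19 min via E → I → B → H → D → C.

19 min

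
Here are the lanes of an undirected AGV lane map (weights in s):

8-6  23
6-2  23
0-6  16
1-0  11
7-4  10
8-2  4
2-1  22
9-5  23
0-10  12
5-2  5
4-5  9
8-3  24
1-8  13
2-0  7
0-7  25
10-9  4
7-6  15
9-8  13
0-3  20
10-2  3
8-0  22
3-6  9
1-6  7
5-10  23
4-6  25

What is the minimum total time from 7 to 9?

Settle nodes by increasing distance from 7:
7: 0
4: 10  (via 7)
6: 15  (via 7)
5: 19  (via 4)
1: 22  (via 6)
2: 24  (via 5)
3: 24  (via 6)
0: 25  (via 7)
10: 27  (via 2)
8: 28  (via 2)
9: 31  (via 10)
Shortest route: 7 → 4 → 5 → 2 → 10 → 9 = 31 s.

31 s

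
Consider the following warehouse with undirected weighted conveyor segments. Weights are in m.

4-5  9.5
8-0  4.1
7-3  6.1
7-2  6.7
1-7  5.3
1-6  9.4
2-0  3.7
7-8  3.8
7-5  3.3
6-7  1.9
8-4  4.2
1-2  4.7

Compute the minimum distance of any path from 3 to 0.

14 m

Enumerating some paths:
3 → 7 → 2 → 0: 6.1+6.7+3.7 = 16.5
3 → 7 → 8 → 0: 6.1+3.8+4.1 = 14
Cheapest is 3 → 7 → 8 → 0 at 14 m.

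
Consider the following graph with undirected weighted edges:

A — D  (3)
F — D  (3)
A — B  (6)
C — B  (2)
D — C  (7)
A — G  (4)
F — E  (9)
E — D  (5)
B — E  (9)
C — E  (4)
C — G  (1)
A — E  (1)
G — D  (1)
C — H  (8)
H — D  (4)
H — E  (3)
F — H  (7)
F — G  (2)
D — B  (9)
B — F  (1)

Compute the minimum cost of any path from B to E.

Compare a few routes:
B - C - G - D - A - E: 2+1+1+3+1 = 8
B - C - G - A - E: 2+1+4+1 = 8
B - A - E: 6+1 = 7
B - C - E: 2+4 = 6
The minimum is 6 via B - C - E.

6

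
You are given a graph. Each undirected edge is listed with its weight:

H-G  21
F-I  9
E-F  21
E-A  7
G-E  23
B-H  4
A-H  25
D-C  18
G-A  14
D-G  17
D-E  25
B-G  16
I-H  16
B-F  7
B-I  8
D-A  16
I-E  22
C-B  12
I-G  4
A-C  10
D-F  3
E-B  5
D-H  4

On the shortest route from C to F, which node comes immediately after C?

Enumerating some paths:
C–D–F: 18+3 = 21
C–B–F: 12+7 = 19
Cheapest is C–B–F at 19.
So from C the first move is to B.

B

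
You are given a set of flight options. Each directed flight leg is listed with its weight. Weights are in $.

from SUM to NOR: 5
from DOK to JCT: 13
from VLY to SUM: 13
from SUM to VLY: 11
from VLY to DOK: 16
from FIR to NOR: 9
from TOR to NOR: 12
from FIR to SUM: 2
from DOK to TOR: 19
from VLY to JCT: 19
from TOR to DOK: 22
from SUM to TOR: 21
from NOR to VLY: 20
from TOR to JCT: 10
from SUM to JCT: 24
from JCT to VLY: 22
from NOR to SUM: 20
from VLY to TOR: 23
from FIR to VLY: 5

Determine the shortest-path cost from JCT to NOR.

$40

Running Dijkstra from JCT:
JCT: 0
VLY: 22  (via JCT)
SUM: 35  (via VLY)
DOK: 38  (via VLY)
NOR: 40  (via SUM)
Shortest route: JCT → VLY → SUM → NOR = $40.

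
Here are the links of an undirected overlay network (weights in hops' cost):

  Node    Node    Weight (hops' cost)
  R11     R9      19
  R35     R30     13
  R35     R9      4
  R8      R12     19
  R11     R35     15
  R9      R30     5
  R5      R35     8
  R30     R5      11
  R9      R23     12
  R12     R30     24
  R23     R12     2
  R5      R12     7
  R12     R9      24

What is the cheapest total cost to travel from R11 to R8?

Candidate routes:
R11 → R35 → R5 → R12 → R8: 15+8+7+19 = 49
R11 → R35 → R9 → R23 → R12 → R8: 15+4+12+2+19 = 52
The minimum is 49 hops' cost via R11 → R35 → R5 → R12 → R8.

49 hops' cost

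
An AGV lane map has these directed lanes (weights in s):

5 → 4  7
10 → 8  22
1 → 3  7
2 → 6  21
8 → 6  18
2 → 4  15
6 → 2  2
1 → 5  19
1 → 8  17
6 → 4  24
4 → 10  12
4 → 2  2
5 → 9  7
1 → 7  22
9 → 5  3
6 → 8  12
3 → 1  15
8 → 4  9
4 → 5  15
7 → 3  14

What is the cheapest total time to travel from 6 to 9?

Settle nodes by increasing distance from 6:
6: 0
2: 2  (via 6)
8: 12  (via 6)
4: 17  (via 2)
10: 29  (via 4)
5: 32  (via 4)
9: 39  (via 5)
Shortest route: 6 → 2 → 4 → 5 → 9 = 39 s.

39 s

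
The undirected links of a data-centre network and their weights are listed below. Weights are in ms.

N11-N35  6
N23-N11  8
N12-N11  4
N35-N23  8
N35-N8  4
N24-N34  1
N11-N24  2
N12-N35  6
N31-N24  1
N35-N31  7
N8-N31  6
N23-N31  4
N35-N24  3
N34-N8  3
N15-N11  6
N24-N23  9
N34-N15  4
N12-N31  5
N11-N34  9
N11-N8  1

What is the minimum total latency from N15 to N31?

6 ms

Shortest distances from N15:
N15: 0
N34: 4  (via N15)
N24: 5  (via N34)
N11: 6  (via N15)
N31: 6  (via N24)
Shortest route: N15–N34–N24–N31 = 6 ms.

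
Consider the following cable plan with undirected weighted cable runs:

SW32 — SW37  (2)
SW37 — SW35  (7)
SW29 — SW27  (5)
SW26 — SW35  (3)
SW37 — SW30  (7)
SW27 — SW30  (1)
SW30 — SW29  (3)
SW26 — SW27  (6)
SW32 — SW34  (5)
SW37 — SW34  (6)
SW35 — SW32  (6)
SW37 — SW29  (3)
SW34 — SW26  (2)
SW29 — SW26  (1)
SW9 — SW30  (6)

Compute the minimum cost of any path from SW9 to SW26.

Compare a few routes:
SW9 → SW30 → SW29 → SW26: 6+3+1 = 10
SW9 → SW30 → SW27 → SW29 → SW26: 6+1+5+1 = 13
SW9 → SW30 → SW37 → SW29 → SW26: 6+7+3+1 = 17
SW9 → SW30 → SW27 → SW26: 6+1+6 = 13
The minimum is 10 via SW9 → SW30 → SW29 → SW26.

10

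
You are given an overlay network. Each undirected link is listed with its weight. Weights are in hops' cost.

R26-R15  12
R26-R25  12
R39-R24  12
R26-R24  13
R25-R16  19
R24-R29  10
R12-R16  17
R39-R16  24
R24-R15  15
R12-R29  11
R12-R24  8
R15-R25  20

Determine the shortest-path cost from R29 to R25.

35 hops' cost

Shortest distances from R29:
R29: 0
R24: 10  (via R29)
R12: 11  (via R29)
R39: 22  (via R24)
R26: 23  (via R24)
R15: 25  (via R24)
R16: 28  (via R12)
R25: 35  (via R26)
Shortest route: R29–R24–R26–R25 = 35 hops' cost.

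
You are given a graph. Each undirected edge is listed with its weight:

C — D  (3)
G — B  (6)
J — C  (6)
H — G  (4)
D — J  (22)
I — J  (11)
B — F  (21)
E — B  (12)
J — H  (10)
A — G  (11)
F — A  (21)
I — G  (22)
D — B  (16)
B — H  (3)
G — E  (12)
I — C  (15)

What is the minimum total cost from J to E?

Compare a few routes:
J → H → B → E: 10+3+12 = 25
J → H → G → E: 10+4+12 = 26
Cheapest is J → H → B → E at 25.

25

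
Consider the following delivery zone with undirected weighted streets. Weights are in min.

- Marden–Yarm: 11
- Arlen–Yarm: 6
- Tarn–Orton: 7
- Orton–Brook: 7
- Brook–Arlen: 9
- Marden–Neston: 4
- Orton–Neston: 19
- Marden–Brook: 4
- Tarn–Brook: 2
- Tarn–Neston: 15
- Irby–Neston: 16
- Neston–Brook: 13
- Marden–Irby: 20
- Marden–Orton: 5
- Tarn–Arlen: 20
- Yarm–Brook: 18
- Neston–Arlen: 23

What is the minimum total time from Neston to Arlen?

17 min

Compare a few routes:
Neston → Marden → Brook → Arlen: 4+4+9 = 17
Neston → Marden → Yarm → Arlen: 4+11+6 = 21
The minimum is 17 min via Neston → Marden → Brook → Arlen.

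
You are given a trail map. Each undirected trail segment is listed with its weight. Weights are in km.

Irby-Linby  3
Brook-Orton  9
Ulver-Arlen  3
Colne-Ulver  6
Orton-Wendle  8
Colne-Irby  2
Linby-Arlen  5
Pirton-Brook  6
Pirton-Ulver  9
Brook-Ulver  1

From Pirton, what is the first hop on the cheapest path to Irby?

Brook

Candidate routes:
Pirton - Brook - Ulver - Colne - Irby: 6+1+6+2 = 15
Pirton - Ulver - Colne - Irby: 9+6+2 = 17
The minimum is 15 km via Pirton - Brook - Ulver - Colne - Irby.
So from Pirton the first move is to Brook.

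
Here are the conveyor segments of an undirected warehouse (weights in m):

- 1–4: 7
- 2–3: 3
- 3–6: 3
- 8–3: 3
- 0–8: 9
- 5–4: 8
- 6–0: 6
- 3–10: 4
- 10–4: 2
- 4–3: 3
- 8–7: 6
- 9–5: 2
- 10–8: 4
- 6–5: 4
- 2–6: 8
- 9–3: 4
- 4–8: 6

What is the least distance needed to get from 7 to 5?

Shortest distances from 7:
7: 0
8: 6  (via 7)
3: 9  (via 8)
10: 10  (via 8)
2: 12  (via 3)
4: 12  (via 8)
6: 12  (via 3)
9: 13  (via 3)
0: 15  (via 8)
5: 15  (via 9)
Shortest route: 7–8–3–9–5 = 15 m.

15 m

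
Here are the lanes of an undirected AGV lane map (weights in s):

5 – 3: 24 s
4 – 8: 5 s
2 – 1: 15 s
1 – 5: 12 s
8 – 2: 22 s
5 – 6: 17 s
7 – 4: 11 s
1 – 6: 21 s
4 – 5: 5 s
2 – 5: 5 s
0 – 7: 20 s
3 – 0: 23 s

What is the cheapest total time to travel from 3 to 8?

Shortest distances from 3:
3: 0
0: 23  (via 3)
5: 24  (via 3)
2: 29  (via 5)
4: 29  (via 5)
8: 34  (via 4)
Shortest route: 3–5–4–8 = 34 s.

34 s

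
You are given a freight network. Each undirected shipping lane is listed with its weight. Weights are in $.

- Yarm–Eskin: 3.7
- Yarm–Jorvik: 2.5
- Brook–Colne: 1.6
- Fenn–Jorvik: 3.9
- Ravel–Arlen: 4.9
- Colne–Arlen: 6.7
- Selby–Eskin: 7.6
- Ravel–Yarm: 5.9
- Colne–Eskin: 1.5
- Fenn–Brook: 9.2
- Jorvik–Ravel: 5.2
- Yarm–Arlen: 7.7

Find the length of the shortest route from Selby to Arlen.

$15.8

Running Dijkstra from Selby:
Selby: 0
Eskin: 7.6  (via Selby)
Colne: 9.1  (via Eskin)
Brook: 10.7  (via Colne)
Yarm: 11.3  (via Eskin)
Jorvik: 13.8  (via Yarm)
Arlen: 15.8  (via Colne)
Shortest route: Selby–Eskin–Colne–Arlen = $15.8.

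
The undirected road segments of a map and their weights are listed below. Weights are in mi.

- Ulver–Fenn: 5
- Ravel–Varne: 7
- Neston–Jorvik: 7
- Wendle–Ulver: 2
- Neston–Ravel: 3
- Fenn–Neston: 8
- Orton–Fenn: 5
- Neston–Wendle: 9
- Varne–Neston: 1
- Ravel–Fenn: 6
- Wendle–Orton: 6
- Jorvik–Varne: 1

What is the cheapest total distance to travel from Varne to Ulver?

Shortest distances from Varne:
Varne: 0
Neston: 1  (via Varne)
Jorvik: 1  (via Varne)
Ravel: 4  (via Neston)
Fenn: 9  (via Neston)
Wendle: 10  (via Neston)
Ulver: 12  (via Wendle)
Shortest route: Varne → Neston → Wendle → Ulver = 12 mi.

12 mi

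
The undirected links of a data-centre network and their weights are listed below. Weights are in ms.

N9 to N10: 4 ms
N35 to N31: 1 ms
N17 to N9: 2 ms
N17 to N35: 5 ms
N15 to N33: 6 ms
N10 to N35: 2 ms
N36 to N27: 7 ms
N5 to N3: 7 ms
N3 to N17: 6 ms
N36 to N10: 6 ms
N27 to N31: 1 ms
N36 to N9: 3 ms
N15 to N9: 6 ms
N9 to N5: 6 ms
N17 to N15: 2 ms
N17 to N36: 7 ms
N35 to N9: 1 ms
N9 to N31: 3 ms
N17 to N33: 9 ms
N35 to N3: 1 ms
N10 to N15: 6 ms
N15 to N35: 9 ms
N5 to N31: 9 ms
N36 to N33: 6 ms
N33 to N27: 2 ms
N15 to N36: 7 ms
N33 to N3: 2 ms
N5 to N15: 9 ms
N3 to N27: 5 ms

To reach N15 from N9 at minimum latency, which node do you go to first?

N17

Compare a few routes:
N9 → N17 → N15: 2+2 = 4
N9 → N35 → N17 → N15: 1+5+2 = 8
N9 → N15: 6 = 6
N9 → N35 → N10 → N15: 1+2+6 = 9
Cheapest is N9 → N17 → N15 at 4 ms.
So from N9 the first move is to N17.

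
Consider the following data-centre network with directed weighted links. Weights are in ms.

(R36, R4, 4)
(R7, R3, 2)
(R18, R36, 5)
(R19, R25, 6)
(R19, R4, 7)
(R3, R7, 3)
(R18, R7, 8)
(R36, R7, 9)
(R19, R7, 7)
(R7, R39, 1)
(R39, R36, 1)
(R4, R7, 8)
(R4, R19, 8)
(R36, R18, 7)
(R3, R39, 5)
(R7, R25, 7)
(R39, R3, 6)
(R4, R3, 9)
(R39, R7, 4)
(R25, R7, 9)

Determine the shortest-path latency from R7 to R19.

Running Dijkstra from R7:
R7: 0
R39: 1  (via R7)
R3: 2  (via R7)
R36: 2  (via R39)
R4: 6  (via R36)
R25: 7  (via R7)
R18: 9  (via R36)
R19: 14  (via R4)
Shortest route: R7–R39–R36–R4–R19 = 14 ms.

14 ms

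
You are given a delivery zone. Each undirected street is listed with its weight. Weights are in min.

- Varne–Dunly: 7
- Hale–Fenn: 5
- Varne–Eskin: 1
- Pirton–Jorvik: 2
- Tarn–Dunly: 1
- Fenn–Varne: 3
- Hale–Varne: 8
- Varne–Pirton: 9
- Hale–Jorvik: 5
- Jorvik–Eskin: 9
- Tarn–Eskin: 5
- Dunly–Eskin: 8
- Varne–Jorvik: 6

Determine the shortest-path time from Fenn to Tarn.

9 min

Compare a few routes:
Fenn - Varne - Dunly - Tarn: 3+7+1 = 11
Fenn - Varne - Eskin - Tarn: 3+1+5 = 9
The minimum is 9 min via Fenn - Varne - Eskin - Tarn.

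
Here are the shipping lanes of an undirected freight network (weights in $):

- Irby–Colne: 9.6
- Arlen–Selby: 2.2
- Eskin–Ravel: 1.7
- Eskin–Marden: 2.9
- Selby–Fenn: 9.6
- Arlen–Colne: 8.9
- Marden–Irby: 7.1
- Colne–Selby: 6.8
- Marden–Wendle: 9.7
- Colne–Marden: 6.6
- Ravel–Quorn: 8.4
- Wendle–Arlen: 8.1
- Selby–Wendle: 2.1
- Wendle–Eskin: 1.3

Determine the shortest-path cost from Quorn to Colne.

$19.6

Compare a few routes:
Quorn → Ravel → Eskin → Marden → Colne: 8.4+1.7+2.9+6.6 = 19.6
Quorn → Ravel → Eskin → Wendle → Selby → Arlen → Colne: 8.4+1.7+1.3+2.1+2.2+8.9 = 24.6
Quorn → Ravel → Eskin → Wendle → Marden → Colne: 8.4+1.7+1.3+9.7+6.6 = 27.7
Quorn → Ravel → Eskin → Wendle → Selby → Colne: 8.4+1.7+1.3+2.1+6.8 = 20.3
The minimum is $19.6 via Quorn → Ravel → Eskin → Marden → Colne.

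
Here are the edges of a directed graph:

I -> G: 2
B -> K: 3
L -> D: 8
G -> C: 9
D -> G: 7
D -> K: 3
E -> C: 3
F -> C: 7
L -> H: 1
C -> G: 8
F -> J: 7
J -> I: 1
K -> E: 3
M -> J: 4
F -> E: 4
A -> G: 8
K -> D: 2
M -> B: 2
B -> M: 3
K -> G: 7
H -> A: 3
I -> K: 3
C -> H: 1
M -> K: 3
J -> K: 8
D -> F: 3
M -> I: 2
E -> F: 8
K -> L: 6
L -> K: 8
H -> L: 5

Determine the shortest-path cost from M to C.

9

Compare a few routes:
M → K → E → C: 3+3+3 = 9
M → I → K → E → C: 2+3+3+3 = 11
M → I → G → C: 2+2+9 = 13
M → B → K → E → C: 2+3+3+3 = 11
The minimum is 9 via M → K → E → C.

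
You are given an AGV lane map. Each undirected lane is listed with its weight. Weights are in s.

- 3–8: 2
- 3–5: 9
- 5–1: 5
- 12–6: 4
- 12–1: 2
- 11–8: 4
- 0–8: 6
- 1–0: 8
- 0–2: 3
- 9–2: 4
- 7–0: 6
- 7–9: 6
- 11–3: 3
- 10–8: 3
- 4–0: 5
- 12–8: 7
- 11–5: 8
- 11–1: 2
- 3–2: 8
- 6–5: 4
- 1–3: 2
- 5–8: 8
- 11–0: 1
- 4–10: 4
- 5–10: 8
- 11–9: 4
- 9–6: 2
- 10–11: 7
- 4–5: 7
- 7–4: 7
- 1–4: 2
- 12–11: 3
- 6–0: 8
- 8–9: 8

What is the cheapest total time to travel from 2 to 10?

Settle nodes by increasing distance from 2:
2: 0
0: 3  (via 2)
9: 4  (via 2)
11: 4  (via 0)
1: 6  (via 11)
6: 6  (via 9)
3: 7  (via 11)
12: 7  (via 11)
4: 8  (via 0)
8: 8  (via 11)
7: 9  (via 0)
5: 10  (via 6)
10: 11  (via 11)
Shortest route: 2 → 0 → 11 → 10 = 11 s.

11 s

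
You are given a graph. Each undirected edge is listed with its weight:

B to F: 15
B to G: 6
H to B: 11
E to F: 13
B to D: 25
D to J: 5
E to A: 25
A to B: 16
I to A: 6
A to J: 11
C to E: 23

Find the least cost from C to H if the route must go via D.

100

Shortest C→D: C–E–A–J–D = 64
Best D to H: D–B–H costing 36
Total via D: 64 + 36 = 100.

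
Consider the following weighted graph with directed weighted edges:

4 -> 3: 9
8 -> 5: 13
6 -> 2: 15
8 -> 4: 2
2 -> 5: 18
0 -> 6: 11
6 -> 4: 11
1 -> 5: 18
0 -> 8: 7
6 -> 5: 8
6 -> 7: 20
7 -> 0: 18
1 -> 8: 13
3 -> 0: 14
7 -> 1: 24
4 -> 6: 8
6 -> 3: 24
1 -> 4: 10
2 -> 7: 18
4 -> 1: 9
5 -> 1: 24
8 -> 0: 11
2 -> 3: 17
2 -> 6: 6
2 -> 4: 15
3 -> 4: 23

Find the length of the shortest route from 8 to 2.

25

Compare a few routes:
8 - 0 - 6 - 2: 11+11+15 = 37
8 - 4 - 6 - 2: 2+8+15 = 25
Cheapest is 8 - 4 - 6 - 2 at 25.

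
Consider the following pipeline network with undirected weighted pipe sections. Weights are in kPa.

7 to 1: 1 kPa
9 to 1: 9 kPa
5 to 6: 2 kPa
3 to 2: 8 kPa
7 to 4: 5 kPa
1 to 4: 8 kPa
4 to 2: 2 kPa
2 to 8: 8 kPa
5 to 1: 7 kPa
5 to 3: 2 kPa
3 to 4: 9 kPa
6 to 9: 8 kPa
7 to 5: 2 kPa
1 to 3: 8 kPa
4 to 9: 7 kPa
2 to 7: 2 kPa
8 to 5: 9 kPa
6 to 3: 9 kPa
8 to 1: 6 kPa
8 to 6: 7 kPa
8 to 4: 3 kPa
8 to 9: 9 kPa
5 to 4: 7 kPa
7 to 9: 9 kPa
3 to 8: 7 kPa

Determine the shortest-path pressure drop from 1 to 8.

6 kPa

Running Dijkstra from 1:
1: 0
7: 1  (via 1)
2: 3  (via 7)
5: 3  (via 7)
3: 5  (via 5)
4: 5  (via 2)
6: 5  (via 5)
8: 6  (via 1)
Shortest route: 1–8 = 6 kPa.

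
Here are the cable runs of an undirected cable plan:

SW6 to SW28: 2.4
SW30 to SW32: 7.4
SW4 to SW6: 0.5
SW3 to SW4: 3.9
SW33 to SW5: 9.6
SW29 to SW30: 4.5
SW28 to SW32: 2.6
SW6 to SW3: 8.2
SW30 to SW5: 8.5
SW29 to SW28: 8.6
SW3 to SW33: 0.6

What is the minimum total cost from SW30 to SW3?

16.8

Running Dijkstra from SW30:
SW30: 0
SW29: 4.5  (via SW30)
SW32: 7.4  (via SW30)
SW5: 8.5  (via SW30)
SW28: 10  (via SW32)
SW6: 12.4  (via SW28)
SW4: 12.9  (via SW6)
SW3: 16.8  (via SW4)
Shortest route: SW30–SW32–SW28–SW6–SW4–SW3 = 16.8.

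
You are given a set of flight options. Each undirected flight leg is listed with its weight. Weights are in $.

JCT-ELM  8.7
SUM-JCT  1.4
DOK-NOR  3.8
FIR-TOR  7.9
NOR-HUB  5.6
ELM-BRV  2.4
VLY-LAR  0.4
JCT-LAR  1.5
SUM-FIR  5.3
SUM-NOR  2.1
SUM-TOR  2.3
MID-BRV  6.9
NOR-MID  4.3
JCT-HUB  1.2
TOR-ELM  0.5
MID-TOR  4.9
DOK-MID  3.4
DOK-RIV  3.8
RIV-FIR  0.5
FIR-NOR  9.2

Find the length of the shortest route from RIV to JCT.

Shortest distances from RIV:
RIV: 0
FIR: 0.5  (via RIV)
DOK: 3.8  (via RIV)
SUM: 5.8  (via FIR)
JCT: 7.2  (via SUM)
Shortest route: RIV–FIR–SUM–JCT = $7.2.

$7.2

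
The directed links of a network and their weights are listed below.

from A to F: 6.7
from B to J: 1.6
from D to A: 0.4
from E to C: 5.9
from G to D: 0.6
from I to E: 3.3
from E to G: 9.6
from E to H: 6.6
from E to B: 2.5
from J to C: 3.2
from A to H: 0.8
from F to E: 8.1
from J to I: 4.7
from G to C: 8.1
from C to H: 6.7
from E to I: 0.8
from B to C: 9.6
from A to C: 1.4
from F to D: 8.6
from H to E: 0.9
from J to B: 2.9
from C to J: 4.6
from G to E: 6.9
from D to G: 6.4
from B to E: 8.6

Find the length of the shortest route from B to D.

18.8

Compare a few routes:
B - J - C - H - E - G - D: 1.6+3.2+6.7+0.9+9.6+0.6 = 22.6
B - J - I - E - G - D: 1.6+4.7+3.3+9.6+0.6 = 19.8
B - E - G - D: 8.6+9.6+0.6 = 18.8
Cheapest is B - E - G - D at 18.8.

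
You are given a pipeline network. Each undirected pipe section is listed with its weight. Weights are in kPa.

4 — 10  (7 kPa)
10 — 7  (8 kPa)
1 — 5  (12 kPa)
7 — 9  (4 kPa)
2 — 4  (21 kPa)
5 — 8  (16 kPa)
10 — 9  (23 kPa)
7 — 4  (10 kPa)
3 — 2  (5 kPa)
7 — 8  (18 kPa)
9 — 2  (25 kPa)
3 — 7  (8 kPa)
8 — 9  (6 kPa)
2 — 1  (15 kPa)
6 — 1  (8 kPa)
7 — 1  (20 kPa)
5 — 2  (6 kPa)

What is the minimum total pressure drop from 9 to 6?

32 kPa

Compare a few routes:
9 - 7 - 1 - 6: 4+20+8 = 32
9 - 7 - 3 - 2 - 1 - 6: 4+8+5+15+8 = 40
The minimum is 32 kPa via 9 - 7 - 1 - 6.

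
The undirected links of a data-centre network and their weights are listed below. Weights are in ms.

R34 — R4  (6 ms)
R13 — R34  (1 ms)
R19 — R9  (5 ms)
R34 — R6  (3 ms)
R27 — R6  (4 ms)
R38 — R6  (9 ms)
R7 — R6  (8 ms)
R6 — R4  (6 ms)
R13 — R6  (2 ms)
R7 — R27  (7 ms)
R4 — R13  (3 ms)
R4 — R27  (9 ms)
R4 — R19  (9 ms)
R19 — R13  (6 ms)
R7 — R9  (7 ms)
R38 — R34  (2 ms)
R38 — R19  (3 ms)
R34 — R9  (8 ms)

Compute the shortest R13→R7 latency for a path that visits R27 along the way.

13 ms

Best R13 to R27: R13 → R6 → R27 costing 6
Best R27 to R7: R27 → R7 costing 7
Total via R27: 6 + 7 = 13 ms.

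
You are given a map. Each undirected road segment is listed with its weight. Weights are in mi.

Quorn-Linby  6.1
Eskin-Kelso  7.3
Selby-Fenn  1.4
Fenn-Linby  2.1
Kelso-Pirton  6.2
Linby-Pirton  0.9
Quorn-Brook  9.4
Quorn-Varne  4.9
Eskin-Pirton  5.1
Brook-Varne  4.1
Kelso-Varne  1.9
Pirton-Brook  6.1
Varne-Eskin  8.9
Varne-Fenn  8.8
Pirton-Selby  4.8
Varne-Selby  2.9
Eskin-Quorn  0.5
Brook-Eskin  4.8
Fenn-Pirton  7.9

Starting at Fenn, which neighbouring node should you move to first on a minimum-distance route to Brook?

Compare a few routes:
Fenn → Selby → Varne → Brook: 1.4+2.9+4.1 = 8.4
Fenn → Selby → Pirton → Brook: 1.4+4.8+6.1 = 12.3
Fenn → Linby → Pirton → Eskin → Brook: 2.1+0.9+5.1+4.8 = 12.9
Fenn → Linby → Pirton → Brook: 2.1+0.9+6.1 = 9.1
The minimum is 8.4 mi via Fenn → Selby → Varne → Brook.
So from Fenn the first move is to Selby.

Selby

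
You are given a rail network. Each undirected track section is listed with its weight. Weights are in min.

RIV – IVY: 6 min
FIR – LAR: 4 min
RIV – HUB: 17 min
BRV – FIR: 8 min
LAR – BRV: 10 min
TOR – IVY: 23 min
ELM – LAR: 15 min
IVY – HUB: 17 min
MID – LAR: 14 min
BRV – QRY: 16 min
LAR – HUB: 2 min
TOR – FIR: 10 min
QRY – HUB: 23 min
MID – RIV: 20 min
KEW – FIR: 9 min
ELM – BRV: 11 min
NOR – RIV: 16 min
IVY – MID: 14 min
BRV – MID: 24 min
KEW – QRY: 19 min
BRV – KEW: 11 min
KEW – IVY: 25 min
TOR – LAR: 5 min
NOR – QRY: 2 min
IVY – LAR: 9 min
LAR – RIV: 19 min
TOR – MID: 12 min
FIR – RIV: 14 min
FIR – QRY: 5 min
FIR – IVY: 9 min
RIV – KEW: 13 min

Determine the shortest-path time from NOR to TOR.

Settle nodes by increasing distance from NOR:
NOR: 0
QRY: 2  (via NOR)
FIR: 7  (via QRY)
LAR: 11  (via FIR)
HUB: 13  (via LAR)
BRV: 15  (via FIR)
IVY: 16  (via FIR)
KEW: 16  (via FIR)
RIV: 16  (via NOR)
TOR: 16  (via LAR)
Shortest route: NOR → QRY → FIR → LAR → TOR = 16 min.

16 min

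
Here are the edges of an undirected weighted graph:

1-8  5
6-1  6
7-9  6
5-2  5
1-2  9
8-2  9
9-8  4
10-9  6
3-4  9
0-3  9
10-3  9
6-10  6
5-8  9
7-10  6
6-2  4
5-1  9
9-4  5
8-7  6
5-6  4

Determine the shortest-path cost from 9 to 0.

23

Running Dijkstra from 9:
9: 0
8: 4  (via 9)
4: 5  (via 9)
7: 6  (via 9)
10: 6  (via 9)
1: 9  (via 8)
6: 12  (via 10)
2: 13  (via 8)
5: 13  (via 8)
3: 14  (via 4)
0: 23  (via 3)
Shortest route: 9–4–3–0 = 23.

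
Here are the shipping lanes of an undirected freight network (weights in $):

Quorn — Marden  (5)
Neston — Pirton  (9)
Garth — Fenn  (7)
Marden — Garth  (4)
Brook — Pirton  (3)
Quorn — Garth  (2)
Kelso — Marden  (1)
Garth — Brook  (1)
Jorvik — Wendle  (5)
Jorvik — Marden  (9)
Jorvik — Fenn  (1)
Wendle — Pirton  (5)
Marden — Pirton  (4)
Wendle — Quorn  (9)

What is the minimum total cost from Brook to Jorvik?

$9

Compare a few routes:
Brook–Pirton–Wendle–Jorvik: 3+5+5 = 13
Brook–Pirton–Marden–Jorvik: 3+4+9 = 16
Brook–Garth–Marden–Jorvik: 1+4+9 = 14
Brook–Garth–Fenn–Jorvik: 1+7+1 = 9
Cheapest is Brook–Garth–Fenn–Jorvik at $9.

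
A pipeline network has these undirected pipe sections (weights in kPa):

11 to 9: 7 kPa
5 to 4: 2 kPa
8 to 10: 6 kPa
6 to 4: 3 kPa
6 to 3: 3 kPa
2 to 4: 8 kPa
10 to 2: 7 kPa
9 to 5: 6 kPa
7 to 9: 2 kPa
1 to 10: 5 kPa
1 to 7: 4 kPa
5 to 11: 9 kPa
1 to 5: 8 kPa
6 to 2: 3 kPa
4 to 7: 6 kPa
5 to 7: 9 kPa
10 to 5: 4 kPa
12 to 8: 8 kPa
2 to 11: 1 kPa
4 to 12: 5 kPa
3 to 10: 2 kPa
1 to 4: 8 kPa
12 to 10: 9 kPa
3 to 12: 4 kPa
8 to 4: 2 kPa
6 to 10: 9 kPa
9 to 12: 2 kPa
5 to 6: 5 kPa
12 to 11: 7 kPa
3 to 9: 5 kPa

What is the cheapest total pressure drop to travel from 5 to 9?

6 kPa

Running Dijkstra from 5:
5: 0
4: 2  (via 5)
8: 4  (via 4)
10: 4  (via 5)
6: 5  (via 5)
3: 6  (via 10)
9: 6  (via 5)
Shortest route: 5–9 = 6 kPa.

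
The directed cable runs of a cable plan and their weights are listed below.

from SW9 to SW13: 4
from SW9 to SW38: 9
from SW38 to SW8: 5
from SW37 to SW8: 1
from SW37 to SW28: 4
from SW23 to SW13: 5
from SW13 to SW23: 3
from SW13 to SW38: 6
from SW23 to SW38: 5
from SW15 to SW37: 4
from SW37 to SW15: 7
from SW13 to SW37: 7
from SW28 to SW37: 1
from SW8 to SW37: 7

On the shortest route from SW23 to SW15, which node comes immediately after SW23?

Compare a few routes:
SW23–SW13–SW38–SW8–SW37–SW15: 5+6+5+7+7 = 30
SW23–SW38–SW8–SW37–SW15: 5+5+7+7 = 24
SW23–SW13–SW37–SW15: 5+7+7 = 19
The minimum is 19 via SW23–SW13–SW37–SW15.
So from SW23 the first move is to SW13.

SW13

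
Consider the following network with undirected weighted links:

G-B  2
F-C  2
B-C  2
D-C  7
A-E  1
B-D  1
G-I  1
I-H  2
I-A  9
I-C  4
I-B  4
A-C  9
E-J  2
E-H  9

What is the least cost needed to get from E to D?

13

Compare a few routes:
E–A–I–G–B–D: 1+9+1+2+1 = 14
E–H–I–G–B–D: 9+2+1+2+1 = 15
E–A–C–B–D: 1+9+2+1 = 13
The minimum is 13 via E–A–C–B–D.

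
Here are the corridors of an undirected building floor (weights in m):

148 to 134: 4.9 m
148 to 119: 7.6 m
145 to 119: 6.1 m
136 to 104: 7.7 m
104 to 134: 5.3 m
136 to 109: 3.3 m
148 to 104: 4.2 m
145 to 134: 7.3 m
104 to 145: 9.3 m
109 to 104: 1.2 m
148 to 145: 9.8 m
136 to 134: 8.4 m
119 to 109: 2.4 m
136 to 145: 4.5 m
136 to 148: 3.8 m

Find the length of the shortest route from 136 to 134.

Enumerating some paths:
136–109–104–134: 3.3+1.2+5.3 = 9.8
136–145–134: 4.5+7.3 = 11.8
136–134: 8.4 = 8.4
136–148–134: 3.8+4.9 = 8.7
The minimum is 8.4 m via 136–134.

8.4 m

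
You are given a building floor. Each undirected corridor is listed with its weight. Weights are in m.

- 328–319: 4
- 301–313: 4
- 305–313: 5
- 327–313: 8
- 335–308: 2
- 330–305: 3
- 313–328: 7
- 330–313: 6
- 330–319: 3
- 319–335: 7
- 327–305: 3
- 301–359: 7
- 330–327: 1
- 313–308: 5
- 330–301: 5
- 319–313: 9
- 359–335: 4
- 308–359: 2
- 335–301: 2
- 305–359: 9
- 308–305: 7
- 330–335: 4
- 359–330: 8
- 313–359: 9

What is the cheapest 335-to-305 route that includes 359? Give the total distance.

13 m

Shortest 335→359: 335–359 = 4
Shortest 359→305: 359–305 = 9
Total via 359: 4 + 9 = 13 m.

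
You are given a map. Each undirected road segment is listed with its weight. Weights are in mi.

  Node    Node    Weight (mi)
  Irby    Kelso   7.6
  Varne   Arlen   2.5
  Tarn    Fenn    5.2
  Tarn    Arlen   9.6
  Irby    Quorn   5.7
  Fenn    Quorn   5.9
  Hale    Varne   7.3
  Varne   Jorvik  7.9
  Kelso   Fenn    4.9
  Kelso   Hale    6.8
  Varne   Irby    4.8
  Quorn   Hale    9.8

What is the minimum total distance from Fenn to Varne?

Running Dijkstra from Fenn:
Fenn: 0
Kelso: 4.9  (via Fenn)
Tarn: 5.2  (via Fenn)
Quorn: 5.9  (via Fenn)
Irby: 11.6  (via Quorn)
Hale: 11.7  (via Kelso)
Arlen: 14.8  (via Tarn)
Varne: 16.4  (via Irby)
Shortest route: Fenn–Quorn–Irby–Varne = 16.4 mi.

16.4 mi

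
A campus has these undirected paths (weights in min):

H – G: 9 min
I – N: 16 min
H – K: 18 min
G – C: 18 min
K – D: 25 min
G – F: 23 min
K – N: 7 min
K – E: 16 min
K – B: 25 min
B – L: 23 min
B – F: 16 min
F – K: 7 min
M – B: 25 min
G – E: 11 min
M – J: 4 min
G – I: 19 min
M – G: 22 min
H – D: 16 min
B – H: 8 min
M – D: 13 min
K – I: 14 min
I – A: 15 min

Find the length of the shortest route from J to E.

37 min

Running Dijkstra from J:
J: 0
M: 4  (via J)
D: 17  (via M)
G: 26  (via M)
B: 29  (via M)
H: 33  (via D)
E: 37  (via G)
Shortest route: J → M → G → E = 37 min.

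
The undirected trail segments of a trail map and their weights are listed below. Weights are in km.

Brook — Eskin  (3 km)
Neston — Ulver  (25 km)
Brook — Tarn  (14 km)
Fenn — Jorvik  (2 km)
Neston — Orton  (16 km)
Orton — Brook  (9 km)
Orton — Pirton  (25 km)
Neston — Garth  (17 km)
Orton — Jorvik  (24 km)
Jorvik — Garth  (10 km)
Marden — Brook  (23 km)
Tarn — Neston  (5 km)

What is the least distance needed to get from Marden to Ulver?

Settle nodes by increasing distance from Marden:
Marden: 0
Brook: 23  (via Marden)
Eskin: 26  (via Brook)
Orton: 32  (via Brook)
Tarn: 37  (via Brook)
Neston: 42  (via Tarn)
Jorvik: 56  (via Orton)
Pirton: 57  (via Orton)
Fenn: 58  (via Jorvik)
Garth: 59  (via Neston)
Ulver: 67  (via Neston)
Shortest route: Marden → Brook → Tarn → Neston → Ulver = 67 km.

67 km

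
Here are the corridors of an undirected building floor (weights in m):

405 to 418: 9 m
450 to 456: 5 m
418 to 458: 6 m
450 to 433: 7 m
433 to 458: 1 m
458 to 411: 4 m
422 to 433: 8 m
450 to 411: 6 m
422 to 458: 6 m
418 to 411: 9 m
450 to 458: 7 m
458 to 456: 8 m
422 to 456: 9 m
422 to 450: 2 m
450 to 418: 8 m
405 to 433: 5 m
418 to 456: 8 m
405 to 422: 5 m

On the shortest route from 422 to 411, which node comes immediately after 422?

Candidate routes:
422–450–411: 2+6 = 8
422–458–411: 6+4 = 10
Cheapest is 422–450–411 at 8 m.
So from 422 the first move is to 450.

450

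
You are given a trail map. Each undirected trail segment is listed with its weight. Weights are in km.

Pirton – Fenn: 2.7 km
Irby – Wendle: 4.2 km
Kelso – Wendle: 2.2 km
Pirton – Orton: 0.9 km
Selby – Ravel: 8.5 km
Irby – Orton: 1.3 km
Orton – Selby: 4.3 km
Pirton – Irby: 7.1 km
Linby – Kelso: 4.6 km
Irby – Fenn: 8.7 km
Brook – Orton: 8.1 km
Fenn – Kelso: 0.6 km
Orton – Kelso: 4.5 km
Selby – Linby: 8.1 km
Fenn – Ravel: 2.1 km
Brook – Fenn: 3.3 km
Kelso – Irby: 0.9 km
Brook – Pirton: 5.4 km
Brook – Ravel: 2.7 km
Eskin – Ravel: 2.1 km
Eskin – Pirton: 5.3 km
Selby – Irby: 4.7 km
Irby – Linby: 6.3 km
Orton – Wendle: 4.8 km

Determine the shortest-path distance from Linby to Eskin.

Enumerating some paths:
Linby → Kelso → Fenn → Ravel → Eskin: 4.6+0.6+2.1+2.1 = 9.4
Linby → Kelso → Fenn → Pirton → Eskin: 4.6+0.6+2.7+5.3 = 13.2
Linby → Kelso → Irby → Orton → Pirton → Eskin: 4.6+0.9+1.3+0.9+5.3 = 13
Linby → Irby → Kelso → Fenn → Ravel → Eskin: 6.3+0.9+0.6+2.1+2.1 = 12
The minimum is 9.4 km via Linby → Kelso → Fenn → Ravel → Eskin.

9.4 km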